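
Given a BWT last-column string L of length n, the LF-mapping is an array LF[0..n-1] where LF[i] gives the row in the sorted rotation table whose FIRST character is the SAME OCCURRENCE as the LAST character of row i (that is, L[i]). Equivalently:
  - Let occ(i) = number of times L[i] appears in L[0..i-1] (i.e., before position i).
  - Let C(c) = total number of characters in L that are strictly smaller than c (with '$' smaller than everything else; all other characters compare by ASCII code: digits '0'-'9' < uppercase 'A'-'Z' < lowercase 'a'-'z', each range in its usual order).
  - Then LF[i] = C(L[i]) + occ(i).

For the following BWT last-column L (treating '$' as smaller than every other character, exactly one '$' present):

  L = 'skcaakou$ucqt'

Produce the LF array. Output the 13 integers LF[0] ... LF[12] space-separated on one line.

Answer: 9 5 3 1 2 6 7 11 0 12 4 8 10

Derivation:
Char counts: '$':1, 'a':2, 'c':2, 'k':2, 'o':1, 'q':1, 's':1, 't':1, 'u':2
C (first-col start): C('$')=0, C('a')=1, C('c')=3, C('k')=5, C('o')=7, C('q')=8, C('s')=9, C('t')=10, C('u')=11
L[0]='s': occ=0, LF[0]=C('s')+0=9+0=9
L[1]='k': occ=0, LF[1]=C('k')+0=5+0=5
L[2]='c': occ=0, LF[2]=C('c')+0=3+0=3
L[3]='a': occ=0, LF[3]=C('a')+0=1+0=1
L[4]='a': occ=1, LF[4]=C('a')+1=1+1=2
L[5]='k': occ=1, LF[5]=C('k')+1=5+1=6
L[6]='o': occ=0, LF[6]=C('o')+0=7+0=7
L[7]='u': occ=0, LF[7]=C('u')+0=11+0=11
L[8]='$': occ=0, LF[8]=C('$')+0=0+0=0
L[9]='u': occ=1, LF[9]=C('u')+1=11+1=12
L[10]='c': occ=1, LF[10]=C('c')+1=3+1=4
L[11]='q': occ=0, LF[11]=C('q')+0=8+0=8
L[12]='t': occ=0, LF[12]=C('t')+0=10+0=10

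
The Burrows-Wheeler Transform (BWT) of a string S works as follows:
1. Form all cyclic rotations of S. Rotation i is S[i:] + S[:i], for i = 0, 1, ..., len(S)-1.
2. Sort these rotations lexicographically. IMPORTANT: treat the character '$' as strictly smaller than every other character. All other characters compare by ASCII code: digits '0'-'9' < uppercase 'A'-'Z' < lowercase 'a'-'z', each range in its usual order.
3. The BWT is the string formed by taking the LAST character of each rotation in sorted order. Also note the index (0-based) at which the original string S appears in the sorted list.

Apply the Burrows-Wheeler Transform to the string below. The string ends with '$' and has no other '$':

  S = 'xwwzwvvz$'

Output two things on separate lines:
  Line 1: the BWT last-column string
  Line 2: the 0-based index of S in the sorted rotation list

All 9 rotations (rotation i = S[i:]+S[:i]):
  rot[0] = xwwzwvvz$
  rot[1] = wwzwvvz$x
  rot[2] = wzwvvz$xw
  rot[3] = zwvvz$xww
  rot[4] = wvvz$xwwz
  rot[5] = vvz$xwwzw
  rot[6] = vz$xwwzwv
  rot[7] = z$xwwzwvv
  rot[8] = $xwwzwvvz
Sorted (with $ < everything):
  sorted[0] = $xwwzwvvz  (last char: 'z')
  sorted[1] = vvz$xwwzw  (last char: 'w')
  sorted[2] = vz$xwwzwv  (last char: 'v')
  sorted[3] = wvvz$xwwz  (last char: 'z')
  sorted[4] = wwzwvvz$x  (last char: 'x')
  sorted[5] = wzwvvz$xw  (last char: 'w')
  sorted[6] = xwwzwvvz$  (last char: '$')
  sorted[7] = z$xwwzwvv  (last char: 'v')
  sorted[8] = zwvvz$xww  (last char: 'w')
Last column: zwvzxw$vw
Original string S is at sorted index 6

Answer: zwvzxw$vw
6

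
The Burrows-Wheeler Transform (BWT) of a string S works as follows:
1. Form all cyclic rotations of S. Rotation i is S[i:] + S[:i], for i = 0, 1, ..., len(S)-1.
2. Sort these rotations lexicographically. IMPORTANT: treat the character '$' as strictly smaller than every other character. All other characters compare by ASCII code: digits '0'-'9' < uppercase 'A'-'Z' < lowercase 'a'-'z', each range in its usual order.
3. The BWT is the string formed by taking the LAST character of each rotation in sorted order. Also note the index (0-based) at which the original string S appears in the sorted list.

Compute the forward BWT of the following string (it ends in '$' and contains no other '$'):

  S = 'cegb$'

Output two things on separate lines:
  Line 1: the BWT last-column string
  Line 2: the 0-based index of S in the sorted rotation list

Answer: bg$ce
2

Derivation:
All 5 rotations (rotation i = S[i:]+S[:i]):
  rot[0] = cegb$
  rot[1] = egb$c
  rot[2] = gb$ce
  rot[3] = b$ceg
  rot[4] = $cegb
Sorted (with $ < everything):
  sorted[0] = $cegb  (last char: 'b')
  sorted[1] = b$ceg  (last char: 'g')
  sorted[2] = cegb$  (last char: '$')
  sorted[3] = egb$c  (last char: 'c')
  sorted[4] = gb$ce  (last char: 'e')
Last column: bg$ce
Original string S is at sorted index 2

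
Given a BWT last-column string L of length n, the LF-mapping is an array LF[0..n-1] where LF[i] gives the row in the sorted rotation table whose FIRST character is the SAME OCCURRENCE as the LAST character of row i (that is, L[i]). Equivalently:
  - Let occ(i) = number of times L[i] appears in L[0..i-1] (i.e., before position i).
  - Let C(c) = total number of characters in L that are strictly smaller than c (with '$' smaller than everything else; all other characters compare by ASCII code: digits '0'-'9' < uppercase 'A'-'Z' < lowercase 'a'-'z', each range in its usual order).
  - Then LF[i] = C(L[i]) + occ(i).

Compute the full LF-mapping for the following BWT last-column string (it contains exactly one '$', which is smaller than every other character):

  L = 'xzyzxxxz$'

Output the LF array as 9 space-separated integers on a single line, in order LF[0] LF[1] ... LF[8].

Char counts: '$':1, 'x':4, 'y':1, 'z':3
C (first-col start): C('$')=0, C('x')=1, C('y')=5, C('z')=6
L[0]='x': occ=0, LF[0]=C('x')+0=1+0=1
L[1]='z': occ=0, LF[1]=C('z')+0=6+0=6
L[2]='y': occ=0, LF[2]=C('y')+0=5+0=5
L[3]='z': occ=1, LF[3]=C('z')+1=6+1=7
L[4]='x': occ=1, LF[4]=C('x')+1=1+1=2
L[5]='x': occ=2, LF[5]=C('x')+2=1+2=3
L[6]='x': occ=3, LF[6]=C('x')+3=1+3=4
L[7]='z': occ=2, LF[7]=C('z')+2=6+2=8
L[8]='$': occ=0, LF[8]=C('$')+0=0+0=0

Answer: 1 6 5 7 2 3 4 8 0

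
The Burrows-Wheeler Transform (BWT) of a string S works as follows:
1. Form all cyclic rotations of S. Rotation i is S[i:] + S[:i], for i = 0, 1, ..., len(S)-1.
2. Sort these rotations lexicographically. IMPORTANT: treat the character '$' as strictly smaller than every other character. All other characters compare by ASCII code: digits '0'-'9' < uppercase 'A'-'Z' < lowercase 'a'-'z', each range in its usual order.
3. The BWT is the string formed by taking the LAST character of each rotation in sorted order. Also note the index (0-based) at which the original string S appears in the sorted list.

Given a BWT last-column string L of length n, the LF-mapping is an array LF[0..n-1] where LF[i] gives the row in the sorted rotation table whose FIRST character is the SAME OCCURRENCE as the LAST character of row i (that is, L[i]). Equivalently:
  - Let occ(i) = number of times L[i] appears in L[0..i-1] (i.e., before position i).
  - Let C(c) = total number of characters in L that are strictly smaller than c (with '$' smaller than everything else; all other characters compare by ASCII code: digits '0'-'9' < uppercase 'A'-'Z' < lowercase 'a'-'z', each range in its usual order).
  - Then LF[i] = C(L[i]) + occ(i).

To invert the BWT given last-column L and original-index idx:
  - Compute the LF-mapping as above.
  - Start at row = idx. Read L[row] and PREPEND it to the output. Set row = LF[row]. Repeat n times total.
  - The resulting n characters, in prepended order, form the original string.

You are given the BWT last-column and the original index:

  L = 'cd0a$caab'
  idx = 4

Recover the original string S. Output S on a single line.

LF mapping: 6 8 1 2 0 7 3 4 5
Walk LF starting at row 4, prepending L[row]:
  step 1: row=4, L[4]='$', prepend. Next row=LF[4]=0
  step 2: row=0, L[0]='c', prepend. Next row=LF[0]=6
  step 3: row=6, L[6]='a', prepend. Next row=LF[6]=3
  step 4: row=3, L[3]='a', prepend. Next row=LF[3]=2
  step 5: row=2, L[2]='0', prepend. Next row=LF[2]=1
  step 6: row=1, L[1]='d', prepend. Next row=LF[1]=8
  step 7: row=8, L[8]='b', prepend. Next row=LF[8]=5
  step 8: row=5, L[5]='c', prepend. Next row=LF[5]=7
  step 9: row=7, L[7]='a', prepend. Next row=LF[7]=4
Reversed output: acbd0aac$

Answer: acbd0aac$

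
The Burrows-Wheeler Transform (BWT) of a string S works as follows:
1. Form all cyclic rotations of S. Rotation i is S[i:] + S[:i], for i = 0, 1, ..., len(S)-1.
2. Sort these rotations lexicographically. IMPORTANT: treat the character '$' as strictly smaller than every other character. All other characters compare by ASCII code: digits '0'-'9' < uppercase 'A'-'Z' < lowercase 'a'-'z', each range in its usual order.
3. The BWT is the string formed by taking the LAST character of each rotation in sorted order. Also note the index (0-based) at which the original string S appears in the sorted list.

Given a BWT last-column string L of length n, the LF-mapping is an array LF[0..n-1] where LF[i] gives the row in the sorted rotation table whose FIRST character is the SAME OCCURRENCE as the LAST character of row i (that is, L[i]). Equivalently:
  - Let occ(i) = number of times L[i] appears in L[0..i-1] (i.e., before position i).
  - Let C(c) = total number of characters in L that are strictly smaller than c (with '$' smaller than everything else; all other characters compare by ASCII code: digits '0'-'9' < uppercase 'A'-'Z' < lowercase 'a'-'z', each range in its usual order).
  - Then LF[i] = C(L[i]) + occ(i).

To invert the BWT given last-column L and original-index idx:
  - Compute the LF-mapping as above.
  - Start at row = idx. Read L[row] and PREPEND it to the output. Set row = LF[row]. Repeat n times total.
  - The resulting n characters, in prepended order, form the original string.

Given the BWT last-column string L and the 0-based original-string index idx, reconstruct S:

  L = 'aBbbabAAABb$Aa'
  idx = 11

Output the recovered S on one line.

Answer: bAaAbBABabbAa$

Derivation:
LF mapping: 7 5 10 11 8 12 1 2 3 6 13 0 4 9
Walk LF starting at row 11, prepending L[row]:
  step 1: row=11, L[11]='$', prepend. Next row=LF[11]=0
  step 2: row=0, L[0]='a', prepend. Next row=LF[0]=7
  step 3: row=7, L[7]='A', prepend. Next row=LF[7]=2
  step 4: row=2, L[2]='b', prepend. Next row=LF[2]=10
  step 5: row=10, L[10]='b', prepend. Next row=LF[10]=13
  step 6: row=13, L[13]='a', prepend. Next row=LF[13]=9
  step 7: row=9, L[9]='B', prepend. Next row=LF[9]=6
  step 8: row=6, L[6]='A', prepend. Next row=LF[6]=1
  step 9: row=1, L[1]='B', prepend. Next row=LF[1]=5
  step 10: row=5, L[5]='b', prepend. Next row=LF[5]=12
  step 11: row=12, L[12]='A', prepend. Next row=LF[12]=4
  step 12: row=4, L[4]='a', prepend. Next row=LF[4]=8
  step 13: row=8, L[8]='A', prepend. Next row=LF[8]=3
  step 14: row=3, L[3]='b', prepend. Next row=LF[3]=11
Reversed output: bAaAbBABabbAa$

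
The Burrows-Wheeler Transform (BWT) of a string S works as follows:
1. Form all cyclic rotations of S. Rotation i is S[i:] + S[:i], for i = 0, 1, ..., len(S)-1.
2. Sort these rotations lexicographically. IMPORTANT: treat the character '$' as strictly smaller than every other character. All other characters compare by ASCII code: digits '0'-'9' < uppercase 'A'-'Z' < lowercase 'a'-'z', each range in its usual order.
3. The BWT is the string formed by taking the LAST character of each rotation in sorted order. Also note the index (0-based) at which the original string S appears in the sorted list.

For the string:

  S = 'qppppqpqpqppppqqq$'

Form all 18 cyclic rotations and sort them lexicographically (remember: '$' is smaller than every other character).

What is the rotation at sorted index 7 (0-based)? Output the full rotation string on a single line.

All 18 rotations (rotation i = S[i:]+S[:i]):
  rot[0] = qppppqpqpqppppqqq$
  rot[1] = ppppqpqpqppppqqq$q
  rot[2] = pppqpqpqppppqqq$qp
  rot[3] = ppqpqpqppppqqq$qpp
  rot[4] = pqpqpqppppqqq$qppp
  rot[5] = qpqpqppppqqq$qpppp
  rot[6] = pqpqppppqqq$qppppq
  rot[7] = qpqppppqqq$qppppqp
  rot[8] = pqppppqqq$qppppqpq
  rot[9] = qppppqqq$qppppqpqp
  rot[10] = ppppqqq$qppppqpqpq
  rot[11] = pppqqq$qppppqpqpqp
  rot[12] = ppqqq$qppppqpqpqpp
  rot[13] = pqqq$qppppqpqpqppp
  rot[14] = qqq$qppppqpqpqpppp
  rot[15] = qq$qppppqpqpqppppq
  rot[16] = q$qppppqpqpqppppqq
  rot[17] = $qppppqpqpqppppqqq
Sorted (with $ < everything):
  sorted[0] = $qppppqpqpqppppqqq
  sorted[1] = ppppqpqpqppppqqq$q
  sorted[2] = ppppqqq$qppppqpqpq
  sorted[3] = pppqpqpqppppqqq$qp
  sorted[4] = pppqqq$qppppqpqpqp
  sorted[5] = ppqpqpqppppqqq$qpp
  sorted[6] = ppqqq$qppppqpqpqpp
  sorted[7] = pqppppqqq$qppppqpq
  sorted[8] = pqpqppppqqq$qppppq
  sorted[9] = pqpqpqppppqqq$qppp
  sorted[10] = pqqq$qppppqpqpqppp
  sorted[11] = q$qppppqpqpqppppqq
  sorted[12] = qppppqpqpqppppqqq$
  sorted[13] = qppppqqq$qppppqpqp
  sorted[14] = qpqppppqqq$qppppqp
  sorted[15] = qpqpqppppqqq$qpppp
  sorted[16] = qq$qppppqpqpqppppq
  sorted[17] = qqq$qppppqpqpqpppp
sorted[7] = pqppppqqq$qppppqpq

Answer: pqppppqqq$qppppqpq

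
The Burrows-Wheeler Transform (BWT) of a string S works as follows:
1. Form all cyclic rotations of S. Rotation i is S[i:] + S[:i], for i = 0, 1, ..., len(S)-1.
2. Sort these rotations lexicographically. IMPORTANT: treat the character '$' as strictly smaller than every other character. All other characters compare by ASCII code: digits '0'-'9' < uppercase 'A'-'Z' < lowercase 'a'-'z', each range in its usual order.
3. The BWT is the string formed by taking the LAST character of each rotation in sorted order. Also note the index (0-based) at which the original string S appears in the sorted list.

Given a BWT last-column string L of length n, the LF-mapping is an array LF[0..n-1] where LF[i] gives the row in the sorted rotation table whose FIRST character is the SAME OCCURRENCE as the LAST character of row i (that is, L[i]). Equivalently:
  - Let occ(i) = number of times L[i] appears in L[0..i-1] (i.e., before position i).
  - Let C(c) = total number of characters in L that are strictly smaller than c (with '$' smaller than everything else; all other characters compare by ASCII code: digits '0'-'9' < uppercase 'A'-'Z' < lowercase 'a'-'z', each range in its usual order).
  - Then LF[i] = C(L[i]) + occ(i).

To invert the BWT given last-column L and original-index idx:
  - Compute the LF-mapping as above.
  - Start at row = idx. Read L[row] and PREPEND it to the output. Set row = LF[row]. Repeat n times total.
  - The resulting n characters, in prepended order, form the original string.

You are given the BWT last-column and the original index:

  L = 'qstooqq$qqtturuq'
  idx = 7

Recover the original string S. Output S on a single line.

Answer: qrttoqqqquutsoq$

Derivation:
LF mapping: 3 10 11 1 2 4 5 0 6 7 12 13 14 9 15 8
Walk LF starting at row 7, prepending L[row]:
  step 1: row=7, L[7]='$', prepend. Next row=LF[7]=0
  step 2: row=0, L[0]='q', prepend. Next row=LF[0]=3
  step 3: row=3, L[3]='o', prepend. Next row=LF[3]=1
  step 4: row=1, L[1]='s', prepend. Next row=LF[1]=10
  step 5: row=10, L[10]='t', prepend. Next row=LF[10]=12
  step 6: row=12, L[12]='u', prepend. Next row=LF[12]=14
  step 7: row=14, L[14]='u', prepend. Next row=LF[14]=15
  step 8: row=15, L[15]='q', prepend. Next row=LF[15]=8
  step 9: row=8, L[8]='q', prepend. Next row=LF[8]=6
  step 10: row=6, L[6]='q', prepend. Next row=LF[6]=5
  step 11: row=5, L[5]='q', prepend. Next row=LF[5]=4
  step 12: row=4, L[4]='o', prepend. Next row=LF[4]=2
  step 13: row=2, L[2]='t', prepend. Next row=LF[2]=11
  step 14: row=11, L[11]='t', prepend. Next row=LF[11]=13
  step 15: row=13, L[13]='r', prepend. Next row=LF[13]=9
  step 16: row=9, L[9]='q', prepend. Next row=LF[9]=7
Reversed output: qrttoqqqquutsoq$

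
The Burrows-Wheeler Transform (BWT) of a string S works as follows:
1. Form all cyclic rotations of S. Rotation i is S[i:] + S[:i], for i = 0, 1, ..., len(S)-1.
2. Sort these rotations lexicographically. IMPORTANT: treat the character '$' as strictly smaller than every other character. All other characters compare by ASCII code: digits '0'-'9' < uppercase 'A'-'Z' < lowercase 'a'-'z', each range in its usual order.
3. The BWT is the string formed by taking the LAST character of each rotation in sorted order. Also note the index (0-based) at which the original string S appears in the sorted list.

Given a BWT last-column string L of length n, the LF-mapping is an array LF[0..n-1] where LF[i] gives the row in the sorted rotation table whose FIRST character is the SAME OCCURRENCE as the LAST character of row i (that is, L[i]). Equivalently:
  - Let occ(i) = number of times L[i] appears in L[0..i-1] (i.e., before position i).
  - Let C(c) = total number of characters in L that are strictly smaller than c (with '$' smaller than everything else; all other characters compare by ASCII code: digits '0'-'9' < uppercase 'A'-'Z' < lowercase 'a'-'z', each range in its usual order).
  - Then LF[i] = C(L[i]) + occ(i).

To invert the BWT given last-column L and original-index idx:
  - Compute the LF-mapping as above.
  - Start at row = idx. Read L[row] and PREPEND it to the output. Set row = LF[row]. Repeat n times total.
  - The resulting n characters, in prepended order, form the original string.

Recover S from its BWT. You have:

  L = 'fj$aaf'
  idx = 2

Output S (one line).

Answer: afjaf$

Derivation:
LF mapping: 3 5 0 1 2 4
Walk LF starting at row 2, prepending L[row]:
  step 1: row=2, L[2]='$', prepend. Next row=LF[2]=0
  step 2: row=0, L[0]='f', prepend. Next row=LF[0]=3
  step 3: row=3, L[3]='a', prepend. Next row=LF[3]=1
  step 4: row=1, L[1]='j', prepend. Next row=LF[1]=5
  step 5: row=5, L[5]='f', prepend. Next row=LF[5]=4
  step 6: row=4, L[4]='a', prepend. Next row=LF[4]=2
Reversed output: afjaf$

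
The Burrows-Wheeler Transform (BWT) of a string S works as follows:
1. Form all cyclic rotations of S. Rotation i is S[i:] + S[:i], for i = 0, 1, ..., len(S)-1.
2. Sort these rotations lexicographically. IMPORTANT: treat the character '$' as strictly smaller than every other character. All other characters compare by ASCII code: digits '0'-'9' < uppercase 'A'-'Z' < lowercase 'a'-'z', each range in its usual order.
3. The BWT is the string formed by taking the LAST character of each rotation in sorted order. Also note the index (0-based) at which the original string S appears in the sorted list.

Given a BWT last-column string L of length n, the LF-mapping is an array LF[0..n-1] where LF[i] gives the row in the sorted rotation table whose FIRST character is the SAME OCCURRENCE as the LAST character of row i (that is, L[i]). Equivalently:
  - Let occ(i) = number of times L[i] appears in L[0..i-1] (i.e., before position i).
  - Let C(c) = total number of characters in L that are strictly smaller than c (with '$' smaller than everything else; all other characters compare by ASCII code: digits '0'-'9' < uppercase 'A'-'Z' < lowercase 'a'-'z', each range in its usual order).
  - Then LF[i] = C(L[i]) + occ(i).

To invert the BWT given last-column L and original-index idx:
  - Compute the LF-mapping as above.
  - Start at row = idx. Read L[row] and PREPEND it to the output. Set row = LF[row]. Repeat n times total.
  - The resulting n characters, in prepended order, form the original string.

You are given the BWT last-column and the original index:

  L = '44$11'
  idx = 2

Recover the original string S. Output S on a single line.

Answer: 1414$

Derivation:
LF mapping: 3 4 0 1 2
Walk LF starting at row 2, prepending L[row]:
  step 1: row=2, L[2]='$', prepend. Next row=LF[2]=0
  step 2: row=0, L[0]='4', prepend. Next row=LF[0]=3
  step 3: row=3, L[3]='1', prepend. Next row=LF[3]=1
  step 4: row=1, L[1]='4', prepend. Next row=LF[1]=4
  step 5: row=4, L[4]='1', prepend. Next row=LF[4]=2
Reversed output: 1414$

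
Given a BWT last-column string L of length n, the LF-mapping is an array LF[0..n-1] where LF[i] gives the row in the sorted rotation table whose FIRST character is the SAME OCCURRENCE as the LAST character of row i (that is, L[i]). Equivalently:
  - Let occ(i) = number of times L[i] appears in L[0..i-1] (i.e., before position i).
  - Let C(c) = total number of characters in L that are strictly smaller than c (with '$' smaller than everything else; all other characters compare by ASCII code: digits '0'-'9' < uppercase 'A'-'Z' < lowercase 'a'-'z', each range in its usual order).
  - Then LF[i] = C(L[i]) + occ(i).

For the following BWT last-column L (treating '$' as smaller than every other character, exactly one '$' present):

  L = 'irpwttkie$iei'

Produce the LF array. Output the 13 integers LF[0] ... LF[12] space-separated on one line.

Answer: 3 9 8 12 10 11 7 4 1 0 5 2 6

Derivation:
Char counts: '$':1, 'e':2, 'i':4, 'k':1, 'p':1, 'r':1, 't':2, 'w':1
C (first-col start): C('$')=0, C('e')=1, C('i')=3, C('k')=7, C('p')=8, C('r')=9, C('t')=10, C('w')=12
L[0]='i': occ=0, LF[0]=C('i')+0=3+0=3
L[1]='r': occ=0, LF[1]=C('r')+0=9+0=9
L[2]='p': occ=0, LF[2]=C('p')+0=8+0=8
L[3]='w': occ=0, LF[3]=C('w')+0=12+0=12
L[4]='t': occ=0, LF[4]=C('t')+0=10+0=10
L[5]='t': occ=1, LF[5]=C('t')+1=10+1=11
L[6]='k': occ=0, LF[6]=C('k')+0=7+0=7
L[7]='i': occ=1, LF[7]=C('i')+1=3+1=4
L[8]='e': occ=0, LF[8]=C('e')+0=1+0=1
L[9]='$': occ=0, LF[9]=C('$')+0=0+0=0
L[10]='i': occ=2, LF[10]=C('i')+2=3+2=5
L[11]='e': occ=1, LF[11]=C('e')+1=1+1=2
L[12]='i': occ=3, LF[12]=C('i')+3=3+3=6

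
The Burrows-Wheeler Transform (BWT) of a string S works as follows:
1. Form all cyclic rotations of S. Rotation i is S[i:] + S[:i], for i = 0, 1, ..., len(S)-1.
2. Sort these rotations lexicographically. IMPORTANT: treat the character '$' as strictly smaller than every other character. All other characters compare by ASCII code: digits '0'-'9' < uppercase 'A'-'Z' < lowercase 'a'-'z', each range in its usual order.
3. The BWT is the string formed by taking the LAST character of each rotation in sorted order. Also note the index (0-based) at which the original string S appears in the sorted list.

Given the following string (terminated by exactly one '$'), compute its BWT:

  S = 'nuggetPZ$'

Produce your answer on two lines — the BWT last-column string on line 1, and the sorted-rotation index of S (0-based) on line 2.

Answer: ZtPggu$en
6

Derivation:
All 9 rotations (rotation i = S[i:]+S[:i]):
  rot[0] = nuggetPZ$
  rot[1] = uggetPZ$n
  rot[2] = ggetPZ$nu
  rot[3] = getPZ$nug
  rot[4] = etPZ$nugg
  rot[5] = tPZ$nugge
  rot[6] = PZ$nugget
  rot[7] = Z$nuggetP
  rot[8] = $nuggetPZ
Sorted (with $ < everything):
  sorted[0] = $nuggetPZ  (last char: 'Z')
  sorted[1] = PZ$nugget  (last char: 't')
  sorted[2] = Z$nuggetP  (last char: 'P')
  sorted[3] = etPZ$nugg  (last char: 'g')
  sorted[4] = getPZ$nug  (last char: 'g')
  sorted[5] = ggetPZ$nu  (last char: 'u')
  sorted[6] = nuggetPZ$  (last char: '$')
  sorted[7] = tPZ$nugge  (last char: 'e')
  sorted[8] = uggetPZ$n  (last char: 'n')
Last column: ZtPggu$en
Original string S is at sorted index 6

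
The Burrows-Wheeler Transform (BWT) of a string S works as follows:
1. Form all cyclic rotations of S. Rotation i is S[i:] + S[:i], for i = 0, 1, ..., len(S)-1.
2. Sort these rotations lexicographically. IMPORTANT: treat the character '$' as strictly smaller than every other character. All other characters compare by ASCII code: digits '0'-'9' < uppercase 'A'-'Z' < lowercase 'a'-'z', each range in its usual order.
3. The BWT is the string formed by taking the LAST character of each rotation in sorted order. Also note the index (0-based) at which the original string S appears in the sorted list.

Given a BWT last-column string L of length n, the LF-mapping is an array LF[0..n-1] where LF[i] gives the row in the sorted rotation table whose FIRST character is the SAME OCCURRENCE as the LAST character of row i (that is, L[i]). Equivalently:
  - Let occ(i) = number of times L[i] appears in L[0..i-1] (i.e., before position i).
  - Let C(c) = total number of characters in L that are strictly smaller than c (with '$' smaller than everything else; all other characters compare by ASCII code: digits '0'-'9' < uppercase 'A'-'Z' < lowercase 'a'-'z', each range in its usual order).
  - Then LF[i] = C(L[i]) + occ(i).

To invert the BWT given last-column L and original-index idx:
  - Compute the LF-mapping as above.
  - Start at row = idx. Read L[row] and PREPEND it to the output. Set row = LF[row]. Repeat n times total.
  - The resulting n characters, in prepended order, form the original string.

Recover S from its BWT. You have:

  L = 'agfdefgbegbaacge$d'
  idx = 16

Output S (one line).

LF mapping: 1 14 12 7 9 13 15 4 10 16 5 2 3 6 17 11 0 8
Walk LF starting at row 16, prepending L[row]:
  step 1: row=16, L[16]='$', prepend. Next row=LF[16]=0
  step 2: row=0, L[0]='a', prepend. Next row=LF[0]=1
  step 3: row=1, L[1]='g', prepend. Next row=LF[1]=14
  step 4: row=14, L[14]='g', prepend. Next row=LF[14]=17
  step 5: row=17, L[17]='d', prepend. Next row=LF[17]=8
  step 6: row=8, L[8]='e', prepend. Next row=LF[8]=10
  step 7: row=10, L[10]='b', prepend. Next row=LF[10]=5
  step 8: row=5, L[5]='f', prepend. Next row=LF[5]=13
  step 9: row=13, L[13]='c', prepend. Next row=LF[13]=6
  step 10: row=6, L[6]='g', prepend. Next row=LF[6]=15
  step 11: row=15, L[15]='e', prepend. Next row=LF[15]=11
  step 12: row=11, L[11]='a', prepend. Next row=LF[11]=2
  step 13: row=2, L[2]='f', prepend. Next row=LF[2]=12
  step 14: row=12, L[12]='a', prepend. Next row=LF[12]=3
  step 15: row=3, L[3]='d', prepend. Next row=LF[3]=7
  step 16: row=7, L[7]='b', prepend. Next row=LF[7]=4
  step 17: row=4, L[4]='e', prepend. Next row=LF[4]=9
  step 18: row=9, L[9]='g', prepend. Next row=LF[9]=16
Reversed output: gebdafaegcfbedgga$

Answer: gebdafaegcfbedgga$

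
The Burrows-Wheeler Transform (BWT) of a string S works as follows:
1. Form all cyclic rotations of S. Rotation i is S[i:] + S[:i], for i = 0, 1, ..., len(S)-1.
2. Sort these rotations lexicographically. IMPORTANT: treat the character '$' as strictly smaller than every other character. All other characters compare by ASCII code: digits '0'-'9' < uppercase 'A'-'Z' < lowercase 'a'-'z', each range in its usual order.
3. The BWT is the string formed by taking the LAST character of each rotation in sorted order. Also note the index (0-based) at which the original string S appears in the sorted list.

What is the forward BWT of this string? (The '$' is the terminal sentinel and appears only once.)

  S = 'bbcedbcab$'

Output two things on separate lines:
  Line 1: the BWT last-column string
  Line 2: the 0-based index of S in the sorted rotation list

All 10 rotations (rotation i = S[i:]+S[:i]):
  rot[0] = bbcedbcab$
  rot[1] = bcedbcab$b
  rot[2] = cedbcab$bb
  rot[3] = edbcab$bbc
  rot[4] = dbcab$bbce
  rot[5] = bcab$bbced
  rot[6] = cab$bbcedb
  rot[7] = ab$bbcedbc
  rot[8] = b$bbcedbca
  rot[9] = $bbcedbcab
Sorted (with $ < everything):
  sorted[0] = $bbcedbcab  (last char: 'b')
  sorted[1] = ab$bbcedbc  (last char: 'c')
  sorted[2] = b$bbcedbca  (last char: 'a')
  sorted[3] = bbcedbcab$  (last char: '$')
  sorted[4] = bcab$bbced  (last char: 'd')
  sorted[5] = bcedbcab$b  (last char: 'b')
  sorted[6] = cab$bbcedb  (last char: 'b')
  sorted[7] = cedbcab$bb  (last char: 'b')
  sorted[8] = dbcab$bbce  (last char: 'e')
  sorted[9] = edbcab$bbc  (last char: 'c')
Last column: bca$dbbbec
Original string S is at sorted index 3

Answer: bca$dbbbec
3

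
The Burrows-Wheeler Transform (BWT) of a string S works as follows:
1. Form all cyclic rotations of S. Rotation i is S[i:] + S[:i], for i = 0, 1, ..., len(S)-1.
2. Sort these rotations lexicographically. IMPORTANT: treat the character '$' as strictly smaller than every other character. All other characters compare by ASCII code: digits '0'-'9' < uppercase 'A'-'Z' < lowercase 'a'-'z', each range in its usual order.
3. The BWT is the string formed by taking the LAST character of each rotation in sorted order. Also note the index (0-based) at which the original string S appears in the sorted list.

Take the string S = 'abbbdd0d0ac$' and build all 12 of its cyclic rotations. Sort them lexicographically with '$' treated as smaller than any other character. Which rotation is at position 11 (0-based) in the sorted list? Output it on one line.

All 12 rotations (rotation i = S[i:]+S[:i]):
  rot[0] = abbbdd0d0ac$
  rot[1] = bbbdd0d0ac$a
  rot[2] = bbdd0d0ac$ab
  rot[3] = bdd0d0ac$abb
  rot[4] = dd0d0ac$abbb
  rot[5] = d0d0ac$abbbd
  rot[6] = 0d0ac$abbbdd
  rot[7] = d0ac$abbbdd0
  rot[8] = 0ac$abbbdd0d
  rot[9] = ac$abbbdd0d0
  rot[10] = c$abbbdd0d0a
  rot[11] = $abbbdd0d0ac
Sorted (with $ < everything):
  sorted[0] = $abbbdd0d0ac
  sorted[1] = 0ac$abbbdd0d
  sorted[2] = 0d0ac$abbbdd
  sorted[3] = abbbdd0d0ac$
  sorted[4] = ac$abbbdd0d0
  sorted[5] = bbbdd0d0ac$a
  sorted[6] = bbdd0d0ac$ab
  sorted[7] = bdd0d0ac$abb
  sorted[8] = c$abbbdd0d0a
  sorted[9] = d0ac$abbbdd0
  sorted[10] = d0d0ac$abbbd
  sorted[11] = dd0d0ac$abbb
sorted[11] = dd0d0ac$abbb

Answer: dd0d0ac$abbb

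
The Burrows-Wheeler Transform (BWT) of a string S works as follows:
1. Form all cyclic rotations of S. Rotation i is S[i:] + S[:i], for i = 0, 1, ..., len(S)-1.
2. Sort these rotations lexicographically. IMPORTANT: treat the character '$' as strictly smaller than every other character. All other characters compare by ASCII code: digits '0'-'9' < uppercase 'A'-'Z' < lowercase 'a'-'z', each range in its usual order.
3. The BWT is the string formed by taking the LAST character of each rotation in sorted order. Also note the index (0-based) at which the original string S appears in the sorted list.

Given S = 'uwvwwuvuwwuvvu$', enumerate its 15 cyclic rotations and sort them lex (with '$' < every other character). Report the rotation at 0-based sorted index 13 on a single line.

Answer: wwuvuwwuvvu$uwv

Derivation:
All 15 rotations (rotation i = S[i:]+S[:i]):
  rot[0] = uwvwwuvuwwuvvu$
  rot[1] = wvwwuvuwwuvvu$u
  rot[2] = vwwuvuwwuvvu$uw
  rot[3] = wwuvuwwuvvu$uwv
  rot[4] = wuvuwwuvvu$uwvw
  rot[5] = uvuwwuvvu$uwvww
  rot[6] = vuwwuvvu$uwvwwu
  rot[7] = uwwuvvu$uwvwwuv
  rot[8] = wwuvvu$uwvwwuvu
  rot[9] = wuvvu$uwvwwuvuw
  rot[10] = uvvu$uwvwwuvuww
  rot[11] = vvu$uwvwwuvuwwu
  rot[12] = vu$uwvwwuvuwwuv
  rot[13] = u$uwvwwuvuwwuvv
  rot[14] = $uwvwwuvuwwuvvu
Sorted (with $ < everything):
  sorted[0] = $uwvwwuvuwwuvvu
  sorted[1] = u$uwvwwuvuwwuvv
  sorted[2] = uvuwwuvvu$uwvww
  sorted[3] = uvvu$uwvwwuvuww
  sorted[4] = uwvwwuvuwwuvvu$
  sorted[5] = uwwuvvu$uwvwwuv
  sorted[6] = vu$uwvwwuvuwwuv
  sorted[7] = vuwwuvvu$uwvwwu
  sorted[8] = vvu$uwvwwuvuwwu
  sorted[9] = vwwuvuwwuvvu$uw
  sorted[10] = wuvuwwuvvu$uwvw
  sorted[11] = wuvvu$uwvwwuvuw
  sorted[12] = wvwwuvuwwuvvu$u
  sorted[13] = wwuvuwwuvvu$uwv
  sorted[14] = wwuvvu$uwvwwuvu
sorted[13] = wwuvuwwuvvu$uwv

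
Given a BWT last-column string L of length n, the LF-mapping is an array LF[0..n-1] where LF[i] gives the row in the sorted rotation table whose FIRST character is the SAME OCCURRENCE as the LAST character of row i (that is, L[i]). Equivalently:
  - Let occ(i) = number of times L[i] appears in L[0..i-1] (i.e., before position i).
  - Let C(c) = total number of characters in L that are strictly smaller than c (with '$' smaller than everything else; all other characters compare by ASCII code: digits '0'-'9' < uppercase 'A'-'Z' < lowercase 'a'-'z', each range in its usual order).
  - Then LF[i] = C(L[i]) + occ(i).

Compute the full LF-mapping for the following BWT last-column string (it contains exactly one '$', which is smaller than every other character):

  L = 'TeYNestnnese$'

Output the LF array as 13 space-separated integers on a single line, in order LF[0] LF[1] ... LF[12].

Answer: 2 4 3 1 5 10 12 8 9 6 11 7 0

Derivation:
Char counts: '$':1, 'N':1, 'T':1, 'Y':1, 'e':4, 'n':2, 's':2, 't':1
C (first-col start): C('$')=0, C('N')=1, C('T')=2, C('Y')=3, C('e')=4, C('n')=8, C('s')=10, C('t')=12
L[0]='T': occ=0, LF[0]=C('T')+0=2+0=2
L[1]='e': occ=0, LF[1]=C('e')+0=4+0=4
L[2]='Y': occ=0, LF[2]=C('Y')+0=3+0=3
L[3]='N': occ=0, LF[3]=C('N')+0=1+0=1
L[4]='e': occ=1, LF[4]=C('e')+1=4+1=5
L[5]='s': occ=0, LF[5]=C('s')+0=10+0=10
L[6]='t': occ=0, LF[6]=C('t')+0=12+0=12
L[7]='n': occ=0, LF[7]=C('n')+0=8+0=8
L[8]='n': occ=1, LF[8]=C('n')+1=8+1=9
L[9]='e': occ=2, LF[9]=C('e')+2=4+2=6
L[10]='s': occ=1, LF[10]=C('s')+1=10+1=11
L[11]='e': occ=3, LF[11]=C('e')+3=4+3=7
L[12]='$': occ=0, LF[12]=C('$')+0=0+0=0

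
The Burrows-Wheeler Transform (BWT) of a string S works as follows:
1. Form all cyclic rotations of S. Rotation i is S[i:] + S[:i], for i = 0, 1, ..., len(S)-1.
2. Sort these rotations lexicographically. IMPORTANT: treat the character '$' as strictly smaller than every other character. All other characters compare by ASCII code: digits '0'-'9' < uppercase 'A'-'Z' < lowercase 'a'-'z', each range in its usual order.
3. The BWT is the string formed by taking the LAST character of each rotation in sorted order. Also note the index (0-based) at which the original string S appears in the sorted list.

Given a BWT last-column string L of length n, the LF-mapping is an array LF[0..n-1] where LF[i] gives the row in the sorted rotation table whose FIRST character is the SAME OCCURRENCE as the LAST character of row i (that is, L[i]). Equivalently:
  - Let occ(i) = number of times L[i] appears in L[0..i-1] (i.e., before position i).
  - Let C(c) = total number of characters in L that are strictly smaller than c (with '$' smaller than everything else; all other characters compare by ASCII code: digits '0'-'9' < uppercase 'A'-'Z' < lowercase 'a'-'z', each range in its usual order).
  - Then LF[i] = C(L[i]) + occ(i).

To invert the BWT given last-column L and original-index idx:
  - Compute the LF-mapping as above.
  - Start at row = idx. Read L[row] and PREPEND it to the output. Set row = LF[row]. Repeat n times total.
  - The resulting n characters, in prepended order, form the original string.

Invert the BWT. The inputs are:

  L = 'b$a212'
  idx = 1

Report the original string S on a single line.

LF mapping: 5 0 4 2 1 3
Walk LF starting at row 1, prepending L[row]:
  step 1: row=1, L[1]='$', prepend. Next row=LF[1]=0
  step 2: row=0, L[0]='b', prepend. Next row=LF[0]=5
  step 3: row=5, L[5]='2', prepend. Next row=LF[5]=3
  step 4: row=3, L[3]='2', prepend. Next row=LF[3]=2
  step 5: row=2, L[2]='a', prepend. Next row=LF[2]=4
  step 6: row=4, L[4]='1', prepend. Next row=LF[4]=1
Reversed output: 1a22b$

Answer: 1a22b$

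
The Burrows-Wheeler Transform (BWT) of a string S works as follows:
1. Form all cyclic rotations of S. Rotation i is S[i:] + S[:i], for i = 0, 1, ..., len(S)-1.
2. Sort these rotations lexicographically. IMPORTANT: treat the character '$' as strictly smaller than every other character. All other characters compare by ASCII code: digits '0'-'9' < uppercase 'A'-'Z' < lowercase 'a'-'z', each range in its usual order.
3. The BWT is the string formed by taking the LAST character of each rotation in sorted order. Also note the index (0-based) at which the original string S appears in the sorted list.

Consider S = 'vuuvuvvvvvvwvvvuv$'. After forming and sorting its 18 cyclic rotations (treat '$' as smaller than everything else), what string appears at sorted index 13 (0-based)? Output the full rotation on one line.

All 18 rotations (rotation i = S[i:]+S[:i]):
  rot[0] = vuuvuvvvvvvwvvvuv$
  rot[1] = uuvuvvvvvvwvvvuv$v
  rot[2] = uvuvvvvvvwvvvuv$vu
  rot[3] = vuvvvvvvwvvvuv$vuu
  rot[4] = uvvvvvvwvvvuv$vuuv
  rot[5] = vvvvvvwvvvuv$vuuvu
  rot[6] = vvvvvwvvvuv$vuuvuv
  rot[7] = vvvvwvvvuv$vuuvuvv
  rot[8] = vvvwvvvuv$vuuvuvvv
  rot[9] = vvwvvvuv$vuuvuvvvv
  rot[10] = vwvvvuv$vuuvuvvvvv
  rot[11] = wvvvuv$vuuvuvvvvvv
  rot[12] = vvvuv$vuuvuvvvvvvw
  rot[13] = vvuv$vuuvuvvvvvvwv
  rot[14] = vuv$vuuvuvvvvvvwvv
  rot[15] = uv$vuuvuvvvvvvwvvv
  rot[16] = v$vuuvuvvvvvvwvvvu
  rot[17] = $vuuvuvvvvvvwvvvuv
Sorted (with $ < everything):
  sorted[0] = $vuuvuvvvvvvwvvvuv
  sorted[1] = uuvuvvvvvvwvvvuv$v
  sorted[2] = uv$vuuvuvvvvvvwvvv
  sorted[3] = uvuvvvvvvwvvvuv$vu
  sorted[4] = uvvvvvvwvvvuv$vuuv
  sorted[5] = v$vuuvuvvvvvvwvvvu
  sorted[6] = vuuvuvvvvvvwvvvuv$
  sorted[7] = vuv$vuuvuvvvvvvwvv
  sorted[8] = vuvvvvvvwvvvuv$vuu
  sorted[9] = vvuv$vuuvuvvvvvvwv
  sorted[10] = vvvuv$vuuvuvvvvvvw
  sorted[11] = vvvvvvwvvvuv$vuuvu
  sorted[12] = vvvvvwvvvuv$vuuvuv
  sorted[13] = vvvvwvvvuv$vuuvuvv
  sorted[14] = vvvwvvvuv$vuuvuvvv
  sorted[15] = vvwvvvuv$vuuvuvvvv
  sorted[16] = vwvvvuv$vuuvuvvvvv
  sorted[17] = wvvvuv$vuuvuvvvvvv
sorted[13] = vvvvwvvvuv$vuuvuvv

Answer: vvvvwvvvuv$vuuvuvv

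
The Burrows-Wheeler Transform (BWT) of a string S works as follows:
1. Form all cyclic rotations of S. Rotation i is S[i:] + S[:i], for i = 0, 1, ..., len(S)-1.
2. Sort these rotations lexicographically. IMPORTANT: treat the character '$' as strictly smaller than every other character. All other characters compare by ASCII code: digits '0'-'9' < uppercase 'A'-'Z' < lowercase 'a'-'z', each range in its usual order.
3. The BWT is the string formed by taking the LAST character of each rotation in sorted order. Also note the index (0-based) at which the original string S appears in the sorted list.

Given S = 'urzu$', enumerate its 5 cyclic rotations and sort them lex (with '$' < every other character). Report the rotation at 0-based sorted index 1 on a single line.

Answer: rzu$u

Derivation:
All 5 rotations (rotation i = S[i:]+S[:i]):
  rot[0] = urzu$
  rot[1] = rzu$u
  rot[2] = zu$ur
  rot[3] = u$urz
  rot[4] = $urzu
Sorted (with $ < everything):
  sorted[0] = $urzu
  sorted[1] = rzu$u
  sorted[2] = u$urz
  sorted[3] = urzu$
  sorted[4] = zu$ur
sorted[1] = rzu$u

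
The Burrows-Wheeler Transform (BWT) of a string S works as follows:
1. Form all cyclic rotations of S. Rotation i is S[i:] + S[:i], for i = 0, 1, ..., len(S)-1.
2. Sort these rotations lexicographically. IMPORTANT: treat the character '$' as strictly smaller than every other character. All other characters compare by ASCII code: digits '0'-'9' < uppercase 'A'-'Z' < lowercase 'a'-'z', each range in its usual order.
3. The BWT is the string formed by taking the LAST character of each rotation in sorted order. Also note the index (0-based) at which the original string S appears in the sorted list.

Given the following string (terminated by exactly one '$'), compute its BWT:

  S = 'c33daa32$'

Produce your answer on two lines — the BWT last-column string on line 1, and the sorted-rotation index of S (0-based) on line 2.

Answer: 23ac3ad$3
7

Derivation:
All 9 rotations (rotation i = S[i:]+S[:i]):
  rot[0] = c33daa32$
  rot[1] = 33daa32$c
  rot[2] = 3daa32$c3
  rot[3] = daa32$c33
  rot[4] = aa32$c33d
  rot[5] = a32$c33da
  rot[6] = 32$c33daa
  rot[7] = 2$c33daa3
  rot[8] = $c33daa32
Sorted (with $ < everything):
  sorted[0] = $c33daa32  (last char: '2')
  sorted[1] = 2$c33daa3  (last char: '3')
  sorted[2] = 32$c33daa  (last char: 'a')
  sorted[3] = 33daa32$c  (last char: 'c')
  sorted[4] = 3daa32$c3  (last char: '3')
  sorted[5] = a32$c33da  (last char: 'a')
  sorted[6] = aa32$c33d  (last char: 'd')
  sorted[7] = c33daa32$  (last char: '$')
  sorted[8] = daa32$c33  (last char: '3')
Last column: 23ac3ad$3
Original string S is at sorted index 7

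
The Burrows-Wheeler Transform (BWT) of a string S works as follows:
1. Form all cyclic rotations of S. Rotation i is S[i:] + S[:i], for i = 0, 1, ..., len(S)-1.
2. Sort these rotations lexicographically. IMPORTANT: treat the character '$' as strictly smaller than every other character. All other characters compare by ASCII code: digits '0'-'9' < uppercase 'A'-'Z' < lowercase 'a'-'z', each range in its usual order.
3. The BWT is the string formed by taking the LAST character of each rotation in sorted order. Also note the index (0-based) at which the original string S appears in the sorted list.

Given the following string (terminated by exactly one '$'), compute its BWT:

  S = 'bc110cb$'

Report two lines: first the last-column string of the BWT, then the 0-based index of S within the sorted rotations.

Answer: b11cc$b0
5

Derivation:
All 8 rotations (rotation i = S[i:]+S[:i]):
  rot[0] = bc110cb$
  rot[1] = c110cb$b
  rot[2] = 110cb$bc
  rot[3] = 10cb$bc1
  rot[4] = 0cb$bc11
  rot[5] = cb$bc110
  rot[6] = b$bc110c
  rot[7] = $bc110cb
Sorted (with $ < everything):
  sorted[0] = $bc110cb  (last char: 'b')
  sorted[1] = 0cb$bc11  (last char: '1')
  sorted[2] = 10cb$bc1  (last char: '1')
  sorted[3] = 110cb$bc  (last char: 'c')
  sorted[4] = b$bc110c  (last char: 'c')
  sorted[5] = bc110cb$  (last char: '$')
  sorted[6] = c110cb$b  (last char: 'b')
  sorted[7] = cb$bc110  (last char: '0')
Last column: b11cc$b0
Original string S is at sorted index 5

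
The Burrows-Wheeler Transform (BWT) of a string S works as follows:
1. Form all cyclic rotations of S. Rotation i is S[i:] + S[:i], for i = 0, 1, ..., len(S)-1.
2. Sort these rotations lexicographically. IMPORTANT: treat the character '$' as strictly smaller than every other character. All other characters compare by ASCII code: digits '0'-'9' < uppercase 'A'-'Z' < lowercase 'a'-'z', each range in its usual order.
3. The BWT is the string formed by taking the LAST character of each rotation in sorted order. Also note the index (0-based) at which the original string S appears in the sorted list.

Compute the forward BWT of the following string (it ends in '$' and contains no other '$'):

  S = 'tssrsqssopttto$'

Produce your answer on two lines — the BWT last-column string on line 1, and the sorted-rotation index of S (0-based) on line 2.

Answer: otsosssrsqtt$tp
12

Derivation:
All 15 rotations (rotation i = S[i:]+S[:i]):
  rot[0] = tssrsqssopttto$
  rot[1] = ssrsqssopttto$t
  rot[2] = srsqssopttto$ts
  rot[3] = rsqssopttto$tss
  rot[4] = sqssopttto$tssr
  rot[5] = qssopttto$tssrs
  rot[6] = ssopttto$tssrsq
  rot[7] = sopttto$tssrsqs
  rot[8] = opttto$tssrsqss
  rot[9] = pttto$tssrsqsso
  rot[10] = ttto$tssrsqssop
  rot[11] = tto$tssrsqssopt
  rot[12] = to$tssrsqssoptt
  rot[13] = o$tssrsqssopttt
  rot[14] = $tssrsqssopttto
Sorted (with $ < everything):
  sorted[0] = $tssrsqssopttto  (last char: 'o')
  sorted[1] = o$tssrsqssopttt  (last char: 't')
  sorted[2] = opttto$tssrsqss  (last char: 's')
  sorted[3] = pttto$tssrsqsso  (last char: 'o')
  sorted[4] = qssopttto$tssrs  (last char: 's')
  sorted[5] = rsqssopttto$tss  (last char: 's')
  sorted[6] = sopttto$tssrsqs  (last char: 's')
  sorted[7] = sqssopttto$tssr  (last char: 'r')
  sorted[8] = srsqssopttto$ts  (last char: 's')
  sorted[9] = ssopttto$tssrsq  (last char: 'q')
  sorted[10] = ssrsqssopttto$t  (last char: 't')
  sorted[11] = to$tssrsqssoptt  (last char: 't')
  sorted[12] = tssrsqssopttto$  (last char: '$')
  sorted[13] = tto$tssrsqssopt  (last char: 't')
  sorted[14] = ttto$tssrsqssop  (last char: 'p')
Last column: otsosssrsqtt$tp
Original string S is at sorted index 12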